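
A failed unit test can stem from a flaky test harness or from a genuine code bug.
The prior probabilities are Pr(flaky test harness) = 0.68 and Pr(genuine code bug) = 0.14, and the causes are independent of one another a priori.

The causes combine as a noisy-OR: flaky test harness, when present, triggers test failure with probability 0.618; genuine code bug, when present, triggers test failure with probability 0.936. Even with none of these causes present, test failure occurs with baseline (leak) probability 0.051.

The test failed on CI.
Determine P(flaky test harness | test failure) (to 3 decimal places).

P(flaky test harness | test failure) ≈ 0.892

Under noisy-OR, P(test failure | causes) = 1 − (1−0.051)·∏(1−qᵢ) over the active causes.
By total probability over the 4 (flaky test harness, genuine code bug) configurations:
  P(test failure) = 0.051×0.32×0.86 + 0.939264×0.32×0.14 + 0.637482×0.68×0.86 + 0.976799×0.68×0.14
        = 0.014035 + 0.042079 + 0.372799 + 0.092991 = 0.521904
The terms with flaky test harness present sum to 0.465790, so
  P(flaky test harness | test failure) = 0.465790 / 0.521904 ≈ 0.892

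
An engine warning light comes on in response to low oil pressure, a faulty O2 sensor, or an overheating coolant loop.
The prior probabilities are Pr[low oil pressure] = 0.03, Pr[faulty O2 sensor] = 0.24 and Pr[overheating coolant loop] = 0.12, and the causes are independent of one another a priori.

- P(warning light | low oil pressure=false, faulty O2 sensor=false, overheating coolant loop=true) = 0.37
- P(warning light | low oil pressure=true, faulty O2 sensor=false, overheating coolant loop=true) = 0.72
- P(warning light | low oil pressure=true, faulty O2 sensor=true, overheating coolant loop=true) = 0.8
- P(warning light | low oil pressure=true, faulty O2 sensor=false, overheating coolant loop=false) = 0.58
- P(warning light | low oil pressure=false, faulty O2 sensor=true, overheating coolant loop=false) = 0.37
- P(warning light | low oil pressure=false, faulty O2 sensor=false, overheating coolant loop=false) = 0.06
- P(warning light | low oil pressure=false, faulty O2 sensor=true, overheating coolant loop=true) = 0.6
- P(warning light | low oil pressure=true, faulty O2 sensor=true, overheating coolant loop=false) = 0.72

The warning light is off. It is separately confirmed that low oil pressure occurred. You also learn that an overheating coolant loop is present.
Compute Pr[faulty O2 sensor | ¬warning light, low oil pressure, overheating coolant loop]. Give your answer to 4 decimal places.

Pr[faulty O2 sensor | ¬warning light, low oil pressure, overheating coolant loop] ≈ 0.1840

P(¬warning light | low oil pressure, overheating coolant loop) = 0.28·0.76 + 0.2·0.24 = 0.212800 + 0.048000 = 0.260800
Of this, 0.048000 comes from 0.2·0.24 (the faulty O2 sensor=true cases).
Hence the posterior is 0.048000/0.260800 ≈ 0.1840.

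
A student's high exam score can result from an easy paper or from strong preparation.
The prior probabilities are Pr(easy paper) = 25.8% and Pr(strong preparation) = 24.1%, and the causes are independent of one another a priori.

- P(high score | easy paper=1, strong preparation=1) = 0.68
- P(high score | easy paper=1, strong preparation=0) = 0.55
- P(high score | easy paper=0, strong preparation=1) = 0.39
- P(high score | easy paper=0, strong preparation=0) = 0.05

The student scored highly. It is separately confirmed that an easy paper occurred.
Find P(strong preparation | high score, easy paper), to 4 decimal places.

Sum P(high score|·) weighted by the priors over both values of strong preparation:
  P(high score | easy paper) = 0.55*0.759 + 0.68*0.241
        = 0.417450 + 0.163880 = 0.581330
Configurations with strong preparation contribute 0.163880, so
  P(strong preparation | high score, easy paper) = 0.163880 / 0.581330 ≈ 0.2819

P(strong preparation | high score, easy paper) ≈ 0.2819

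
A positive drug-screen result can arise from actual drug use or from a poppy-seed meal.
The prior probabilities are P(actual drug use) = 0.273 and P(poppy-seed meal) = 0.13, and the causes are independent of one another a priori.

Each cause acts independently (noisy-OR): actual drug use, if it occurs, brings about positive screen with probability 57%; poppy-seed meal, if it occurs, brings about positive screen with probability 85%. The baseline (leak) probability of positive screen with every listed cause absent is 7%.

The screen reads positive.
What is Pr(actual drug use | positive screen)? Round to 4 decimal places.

Under noisy-OR, P(positive screen | causes) = 1 − (1−0.07)·∏(1−qᵢ) over the active causes.
For the numerator, keep only actual drug use=true terms: 0.142530 + 0.033361 = 0.175891
Denominator P(positive screen): 0.07×0.727×0.87 + 0.8605×0.727×0.13 + 0.6001×0.273×0.87 + 0.940015×0.273×0.13 = 0.301491
P(actual drug use | positive screen) = 0.175891/0.301491 ≈ 0.5834

Pr(actual drug use | positive screen) ≈ 0.5834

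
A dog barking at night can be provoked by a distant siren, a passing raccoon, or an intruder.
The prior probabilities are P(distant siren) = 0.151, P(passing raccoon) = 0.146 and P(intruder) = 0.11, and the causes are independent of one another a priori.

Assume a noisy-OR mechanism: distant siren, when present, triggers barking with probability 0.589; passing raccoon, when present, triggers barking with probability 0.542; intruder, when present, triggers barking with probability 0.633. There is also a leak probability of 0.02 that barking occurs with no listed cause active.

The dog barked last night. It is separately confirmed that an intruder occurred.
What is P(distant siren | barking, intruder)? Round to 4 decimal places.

Under noisy-OR, P(barking | causes) = 1 − (1−0.02)·∏(1−qᵢ) over the active causes.
By total probability over the 4 (distant siren, passing raccoon) configurations:
  P(barking | intruder) = 0.64034*0.849*0.854 + 0.835276*0.849*0.146 + 0.85218*0.151*0.854 + 0.932298*0.151*0.146
        = 0.464276 + 0.103536 + 0.109892 + 0.020553 = 0.698257
The terms with distant siren present sum to 0.130445, so
  P(distant siren | barking, intruder) = 0.130445 / 0.698257 ≈ 0.1868

P(distant siren | barking, intruder) ≈ 0.1868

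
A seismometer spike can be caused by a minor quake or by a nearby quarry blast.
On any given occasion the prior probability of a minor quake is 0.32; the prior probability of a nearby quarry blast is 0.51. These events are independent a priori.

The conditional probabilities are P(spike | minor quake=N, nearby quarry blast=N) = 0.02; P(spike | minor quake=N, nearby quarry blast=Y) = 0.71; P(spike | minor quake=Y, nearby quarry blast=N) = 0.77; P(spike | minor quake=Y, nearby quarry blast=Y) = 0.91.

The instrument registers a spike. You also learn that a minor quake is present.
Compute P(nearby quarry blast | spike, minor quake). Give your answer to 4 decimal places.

P(spike | minor quake) = 0.77·0.49 + 0.91·0.51 = 0.377300 + 0.464100 = 0.841400
Restricting to configurations with nearby quarry blast present: 0.91·0.51 = 0.464100.
Hence the posterior is 0.464100/0.841400 ≈ 0.5516.

P(nearby quarry blast | spike, minor quake) ≈ 0.5516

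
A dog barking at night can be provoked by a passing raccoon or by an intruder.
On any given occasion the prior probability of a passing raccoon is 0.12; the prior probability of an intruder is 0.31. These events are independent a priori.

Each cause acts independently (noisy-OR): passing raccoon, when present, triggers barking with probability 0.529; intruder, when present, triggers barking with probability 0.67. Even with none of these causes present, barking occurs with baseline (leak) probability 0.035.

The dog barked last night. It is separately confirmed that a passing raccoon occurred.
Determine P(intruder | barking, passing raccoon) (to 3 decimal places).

P(intruder | barking, passing raccoon) ≈ 0.412

Under noisy-OR, P(barking | causes) = 1 − (1−0.035)·∏(1−qᵢ) over the active causes.
P(barking | passing raccoon) = 0.545485×0.69 + 0.85001×0.31 = 0.376385 + 0.263503 = 0.639888
Restricting to configurations with intruder present: 0.85001×0.31 = 0.263503.
So P(intruder | barking, passing raccoon) = 0.263503/0.639888 ≈ 0.412.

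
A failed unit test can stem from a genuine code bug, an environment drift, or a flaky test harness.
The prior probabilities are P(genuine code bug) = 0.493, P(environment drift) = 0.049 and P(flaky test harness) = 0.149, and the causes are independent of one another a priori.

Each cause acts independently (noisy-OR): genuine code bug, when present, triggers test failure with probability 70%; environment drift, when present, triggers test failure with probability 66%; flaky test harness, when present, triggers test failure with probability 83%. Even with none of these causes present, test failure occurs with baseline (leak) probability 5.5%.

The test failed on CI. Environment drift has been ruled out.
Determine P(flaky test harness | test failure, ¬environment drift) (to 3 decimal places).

P(flaky test harness | test failure, ¬environment drift) ≈ 0.291

Under noisy-OR, P(test failure | causes) = 1 − (1−0.055)·∏(1−qᵢ) over the active causes.
For the numerator, keep only flaky test harness=true terms: 0.063407 + 0.069917 = 0.133324
Denominator P(test failure | ¬environment drift): 0.055×0.507×0.851 + 0.83935×0.507×0.149 + 0.7165×0.493×0.851 + 0.951805×0.493×0.149 = 0.457657
P(flaky test harness | test failure, ¬environment drift) = 0.133324/0.457657 ≈ 0.291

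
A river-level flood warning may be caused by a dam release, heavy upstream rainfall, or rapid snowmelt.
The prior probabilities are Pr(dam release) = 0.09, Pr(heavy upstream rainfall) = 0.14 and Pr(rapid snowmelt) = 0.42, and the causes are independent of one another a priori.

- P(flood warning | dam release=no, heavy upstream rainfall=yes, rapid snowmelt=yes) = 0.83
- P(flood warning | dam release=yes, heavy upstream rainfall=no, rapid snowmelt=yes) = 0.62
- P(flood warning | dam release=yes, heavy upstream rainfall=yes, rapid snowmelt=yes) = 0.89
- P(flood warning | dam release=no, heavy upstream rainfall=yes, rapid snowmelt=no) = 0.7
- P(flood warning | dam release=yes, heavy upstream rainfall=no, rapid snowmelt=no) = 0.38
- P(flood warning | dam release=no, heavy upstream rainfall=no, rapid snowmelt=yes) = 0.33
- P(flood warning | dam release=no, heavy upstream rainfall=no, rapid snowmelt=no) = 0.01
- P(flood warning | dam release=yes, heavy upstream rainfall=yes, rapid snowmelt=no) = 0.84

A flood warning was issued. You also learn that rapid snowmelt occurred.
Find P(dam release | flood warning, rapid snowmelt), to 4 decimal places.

Enumerate the 4 (dam release, heavy upstream rainfall) configurations and weight by the priors:
  P(flood warning | rapid snowmelt) = 0.33*0.91*0.86 + 0.83*0.91*0.14 + 0.62*0.09*0.86 + 0.89*0.09*0.14
        = 0.258258 + 0.105742 + 0.047988 + 0.011214 = 0.423202
Keeping only the dam release-present terms gives 0.059202, so
  P(dam release | flood warning, rapid snowmelt) = 0.059202 / 0.423202 ≈ 0.1399

P(dam release | flood warning, rapid snowmelt) ≈ 0.1399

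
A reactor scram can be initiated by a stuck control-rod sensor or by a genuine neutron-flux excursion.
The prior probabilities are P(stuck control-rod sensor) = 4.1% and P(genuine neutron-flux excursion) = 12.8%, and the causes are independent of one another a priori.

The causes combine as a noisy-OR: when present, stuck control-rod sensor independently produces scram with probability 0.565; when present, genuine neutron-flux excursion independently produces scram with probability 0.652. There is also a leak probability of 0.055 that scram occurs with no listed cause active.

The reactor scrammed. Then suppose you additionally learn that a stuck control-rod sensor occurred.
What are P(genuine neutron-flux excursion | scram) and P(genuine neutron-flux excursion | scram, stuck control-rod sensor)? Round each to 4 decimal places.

Under noisy-OR, P(scram | causes) = 1 − (1−0.055)·∏(1−qᵢ) over the active causes.
Sum P(scram|·) weighted by the priors over the 4 (stuck control-rod sensor, genuine neutron-flux excursion) configurations:
  P(scram) = 0.055×0.959×0.872 + 0.67114×0.959×0.128 + 0.588925×0.041×0.872 + 0.856946×0.041×0.128
        = 0.045994 + 0.082384 + 0.021055 + 0.004497 = 0.153930
The terms with genuine neutron-flux excursion present sum to 0.086881, so
  P(genuine neutron-flux excursion | scram) = 0.086881 / 0.153930 ≈ 0.5644

Now also conditioning on stuck control-rod sensor=true:
P(scram | stuck control-rod sensor) = 0.588925*0.872 + 0.856946*0.128 = 0.513543 + 0.109689 = 0.623232
Of this, 0.109689 comes from 0.856946*0.128 (the genuine neutron-flux excursion=true cases).
Hence the posterior is 0.109689/0.623232 ≈ 0.1760.
— stuck control-rod sensor explains away the evidence for genuine neutron-flux excursion.

P(genuine neutron-flux excursion | scram) ≈ 0.5644; P(genuine neutron-flux excursion | scram, stuck control-rod sensor) ≈ 0.1760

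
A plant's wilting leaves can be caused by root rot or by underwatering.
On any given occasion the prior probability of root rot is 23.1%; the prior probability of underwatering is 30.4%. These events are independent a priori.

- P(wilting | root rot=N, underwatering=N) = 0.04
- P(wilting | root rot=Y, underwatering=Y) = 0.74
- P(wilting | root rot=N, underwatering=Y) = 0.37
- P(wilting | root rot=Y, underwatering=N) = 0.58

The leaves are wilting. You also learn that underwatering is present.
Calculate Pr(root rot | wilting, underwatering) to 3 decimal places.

Sum P(wilting|·) weighted by the priors over both values of root rot:
  P(wilting | underwatering) = 0.37*0.769 + 0.74*0.231
        = 0.284530 + 0.170940 = 0.455470
Configurations with root rot contribute 0.170940, so
  P(root rot | wilting, underwatering) = 0.170940 / 0.455470 ≈ 0.375

Pr(root rot | wilting, underwatering) ≈ 0.375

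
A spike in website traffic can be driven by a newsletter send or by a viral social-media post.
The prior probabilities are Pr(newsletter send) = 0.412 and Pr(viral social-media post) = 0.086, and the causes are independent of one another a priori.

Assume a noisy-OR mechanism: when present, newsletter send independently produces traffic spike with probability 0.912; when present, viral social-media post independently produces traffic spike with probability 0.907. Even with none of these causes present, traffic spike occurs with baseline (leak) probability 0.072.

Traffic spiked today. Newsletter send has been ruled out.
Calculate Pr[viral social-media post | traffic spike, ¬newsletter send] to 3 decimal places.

Under noisy-OR, P(traffic spike | causes) = 1 − (1−0.072)·∏(1−qᵢ) over the active causes.
P(traffic spike | ¬newsletter send) = 0.072·0.914 + 0.913696·0.086 = 0.065808 + 0.078578 = 0.144386
Restricting to configurations with viral social-media post present: 0.913696·0.086 = 0.078578.
P(viral social-media post | traffic spike, ¬newsletter send) = 0.078578 / 0.144386 ≈ 0.544

Pr[viral social-media post | traffic spike, ¬newsletter send] ≈ 0.544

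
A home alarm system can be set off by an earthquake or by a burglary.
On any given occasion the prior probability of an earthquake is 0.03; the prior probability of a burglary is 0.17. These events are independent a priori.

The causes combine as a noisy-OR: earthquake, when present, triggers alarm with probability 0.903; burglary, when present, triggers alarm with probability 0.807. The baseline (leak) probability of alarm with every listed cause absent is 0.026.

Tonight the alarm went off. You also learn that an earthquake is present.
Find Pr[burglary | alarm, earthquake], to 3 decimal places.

Under noisy-OR, P(alarm | causes) = 1 − (1−0.026)·∏(1−qᵢ) over the active causes.
P(alarm | earthquake) = 0.905522×0.83 + 0.981766×0.17 = 0.751583 + 0.166900 = 0.918483
Restricting to configurations with burglary present: 0.981766×0.17 = 0.166900.
Hence the posterior is 0.166900/0.918483 ≈ 0.182.

Pr[burglary | alarm, earthquake] ≈ 0.182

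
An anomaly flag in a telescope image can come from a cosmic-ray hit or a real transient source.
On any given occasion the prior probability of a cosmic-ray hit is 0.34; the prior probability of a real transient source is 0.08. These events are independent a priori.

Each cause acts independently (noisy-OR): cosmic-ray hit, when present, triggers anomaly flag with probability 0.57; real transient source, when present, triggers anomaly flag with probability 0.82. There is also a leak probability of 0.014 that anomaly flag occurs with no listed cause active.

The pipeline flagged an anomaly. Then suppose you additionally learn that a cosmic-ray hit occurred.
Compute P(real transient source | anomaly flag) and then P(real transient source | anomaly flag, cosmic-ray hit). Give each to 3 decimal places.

Under noisy-OR, P(anomaly flag | causes) = 1 − (1−0.014)·∏(1−qᵢ) over the active causes.
P(anomaly flag) = 0.014*0.66*0.92 + 0.82252*0.66*0.08 + 0.57602*0.34*0.92 + 0.923684*0.34*0.08 = 0.008501 + 0.043429 + 0.180179 + 0.025124 = 0.257233
Of this, 0.068553 comes from 0.043429 + 0.025124 (the real transient source=true cases).
Hence the posterior is 0.068553/0.257233 ≈ 0.267.

Now condition on the additional information:
Numerator (weight on configurations with real transient source): 0.923684·0.08 = 0.073895
Normalizer over all consistent configurations: 0.57602·0.92 + 0.923684·0.08 = 0.603833
P(real transient source | anomaly flag, cosmic-ray hit) = 0.073895/0.603833 ≈ 0.122
The drop from 0.267 to 0.122 is the explaining-away (discounting) effect.

P(real transient source | anomaly flag) ≈ 0.267; P(real transient source | anomaly flag, cosmic-ray hit) ≈ 0.122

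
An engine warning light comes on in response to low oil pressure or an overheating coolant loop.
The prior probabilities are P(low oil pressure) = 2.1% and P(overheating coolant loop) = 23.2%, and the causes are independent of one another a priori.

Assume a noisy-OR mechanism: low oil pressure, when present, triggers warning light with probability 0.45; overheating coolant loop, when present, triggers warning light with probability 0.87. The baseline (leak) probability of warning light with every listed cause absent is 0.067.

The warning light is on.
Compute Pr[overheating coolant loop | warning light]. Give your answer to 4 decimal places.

Pr[overheating coolant loop | warning light] ≈ 0.7781

Under noisy-OR, P(warning light | causes) = 1 − (1−0.067)·∏(1−qᵢ) over the active causes.
P(warning light) = 0.067*0.979*0.768 + 0.87871*0.979*0.232 + 0.48685*0.021*0.768 + 0.933291*0.021*0.232 = 0.050375 + 0.199580 + 0.007852 + 0.004547 = 0.262354
Restricting to configurations with overheating coolant loop present: 0.199580 + 0.004547 = 0.204127.
P(overheating coolant loop | warning light) = 0.204127 / 0.262354 ≈ 0.7781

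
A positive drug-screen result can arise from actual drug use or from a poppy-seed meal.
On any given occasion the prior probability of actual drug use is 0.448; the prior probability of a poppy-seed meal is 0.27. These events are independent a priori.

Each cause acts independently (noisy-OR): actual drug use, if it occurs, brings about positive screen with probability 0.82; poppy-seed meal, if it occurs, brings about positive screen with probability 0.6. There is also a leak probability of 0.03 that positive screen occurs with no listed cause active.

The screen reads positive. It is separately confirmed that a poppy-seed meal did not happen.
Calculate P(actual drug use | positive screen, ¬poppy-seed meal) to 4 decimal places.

Under noisy-OR, P(positive screen | causes) = 1 − (1−0.03)·∏(1−qᵢ) over the active causes.
Weight on actual drug use=true, given the evidence: 0.8254·0.448 = 0.369779
Normalizer over all consistent configurations: 0.03·0.552 + 0.8254·0.448 = 0.386339
Posterior = 0.369779 / 0.386339 ≈ 0.9571

P(actual drug use | positive screen, ¬poppy-seed meal) ≈ 0.9571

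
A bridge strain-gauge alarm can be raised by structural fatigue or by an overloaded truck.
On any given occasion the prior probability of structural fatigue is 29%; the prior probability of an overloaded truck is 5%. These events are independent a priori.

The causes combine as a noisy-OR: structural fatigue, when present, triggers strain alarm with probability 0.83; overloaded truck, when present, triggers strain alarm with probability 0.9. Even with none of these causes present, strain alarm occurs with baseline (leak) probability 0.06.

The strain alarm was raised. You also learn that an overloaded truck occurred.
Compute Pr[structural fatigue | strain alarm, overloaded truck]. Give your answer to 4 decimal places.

Under noisy-OR, P(strain alarm | causes) = 1 − (1−0.06)·∏(1−qᵢ) over the active causes.
Weight on structural fatigue=true, given the evidence: 0.98402·0.29 = 0.285366
Normalizer over all consistent configurations: 0.906·0.71 + 0.98402·0.29 = 0.928626
P(structural fatigue | strain alarm, overloaded truck) = 0.285366/0.928626 ≈ 0.3073

Pr[structural fatigue | strain alarm, overloaded truck] ≈ 0.3073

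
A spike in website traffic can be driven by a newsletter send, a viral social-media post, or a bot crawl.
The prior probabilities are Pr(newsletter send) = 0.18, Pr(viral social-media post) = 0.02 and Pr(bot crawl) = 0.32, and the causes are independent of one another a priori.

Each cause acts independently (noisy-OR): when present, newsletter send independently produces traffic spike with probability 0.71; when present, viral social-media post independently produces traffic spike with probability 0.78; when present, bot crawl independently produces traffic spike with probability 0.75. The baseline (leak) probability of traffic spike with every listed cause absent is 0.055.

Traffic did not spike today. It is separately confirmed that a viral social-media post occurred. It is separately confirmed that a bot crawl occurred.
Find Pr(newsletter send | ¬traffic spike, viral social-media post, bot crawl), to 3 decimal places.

Pr(newsletter send | ¬traffic spike, viral social-media post, bot crawl) ≈ 0.060

Under noisy-OR, P(traffic spike | causes) = 1 − (1−0.055)·∏(1−qᵢ) over the active causes.
P(¬traffic spike | viral social-media post, bot crawl) = 0.051975×0.82 + 0.015073×0.18 = 0.042619 + 0.002713 = 0.045332
Restricting to configurations with newsletter send present: 0.015073×0.18 = 0.002713.
P(newsletter send | ¬traffic spike, viral social-media post, bot crawl) = 0.002713 / 0.045332 ≈ 0.060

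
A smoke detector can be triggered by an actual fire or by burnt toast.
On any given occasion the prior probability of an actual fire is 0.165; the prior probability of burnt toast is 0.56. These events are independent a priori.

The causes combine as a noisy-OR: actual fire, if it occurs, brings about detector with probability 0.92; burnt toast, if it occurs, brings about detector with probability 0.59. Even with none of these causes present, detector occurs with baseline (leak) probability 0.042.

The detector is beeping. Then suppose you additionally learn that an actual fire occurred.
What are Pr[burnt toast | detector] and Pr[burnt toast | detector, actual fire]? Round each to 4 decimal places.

Under noisy-OR, P(detector | causes) = 1 − (1−0.042)·∏(1−qᵢ) over the active causes.
P(detector) = 0.042·0.835·0.44 + 0.60722·0.835·0.56 + 0.92336·0.165·0.44 + 0.968578·0.165·0.56 = 0.015431 + 0.283936 + 0.067036 + 0.089497 = 0.455900
Restricting to configurations with burnt toast present: 0.283936 + 0.089497 = 0.373433.
So P(burnt toast | detector) = 0.373433/0.455900 ≈ 0.8191.

Now also conditioning on actual fire=true:
P(detector | actual fire) = 0.92336×0.44 + 0.968578×0.56 = 0.406278 + 0.542404 = 0.948682
The burnt toast-present share is 0.968578×0.56 = 0.542404.
P(burnt toast | detector, actual fire) = 0.542404 / 0.948682 ≈ 0.5717
The drop from 0.8191 to 0.5717 is the explaining-away (discounting) effect.

Pr[burnt toast | detector] ≈ 0.8191; Pr[burnt toast | detector, actual fire] ≈ 0.5717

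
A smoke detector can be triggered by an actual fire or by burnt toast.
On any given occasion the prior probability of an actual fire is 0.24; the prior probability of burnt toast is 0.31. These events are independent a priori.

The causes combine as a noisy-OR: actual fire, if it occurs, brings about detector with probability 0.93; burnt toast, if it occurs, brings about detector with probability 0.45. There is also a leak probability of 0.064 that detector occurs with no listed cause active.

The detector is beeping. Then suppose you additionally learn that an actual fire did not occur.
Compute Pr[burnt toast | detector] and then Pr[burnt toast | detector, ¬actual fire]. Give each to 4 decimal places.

Under noisy-OR, P(detector | causes) = 1 − (1−0.064)·∏(1−qᵢ) over the active causes.
Enumerate the 4 (actual fire, burnt toast) configurations and weight by the priors:
  P(detector) = 0.064×0.76×0.69 + 0.4852×0.76×0.31 + 0.93448×0.24×0.69 + 0.963964×0.24×0.31
        = 0.033562 + 0.114313 + 0.154750 + 0.071719 = 0.374344
Keeping only the burnt toast-present terms gives 0.186032, so
  P(burnt toast | detector) = 0.186032 / 0.374344 ≈ 0.4970

Now condition on the additional information:
Weight on burnt toast=true, given the evidence: 0.4852×0.31 = 0.150412
Normalizer over all consistent configurations: 0.064×0.69 + 0.4852×0.31 = 0.194572
Posterior = 0.150412 / 0.194572 ≈ 0.7730

Pr[burnt toast | detector] ≈ 0.4970; Pr[burnt toast | detector, ¬actual fire] ≈ 0.7730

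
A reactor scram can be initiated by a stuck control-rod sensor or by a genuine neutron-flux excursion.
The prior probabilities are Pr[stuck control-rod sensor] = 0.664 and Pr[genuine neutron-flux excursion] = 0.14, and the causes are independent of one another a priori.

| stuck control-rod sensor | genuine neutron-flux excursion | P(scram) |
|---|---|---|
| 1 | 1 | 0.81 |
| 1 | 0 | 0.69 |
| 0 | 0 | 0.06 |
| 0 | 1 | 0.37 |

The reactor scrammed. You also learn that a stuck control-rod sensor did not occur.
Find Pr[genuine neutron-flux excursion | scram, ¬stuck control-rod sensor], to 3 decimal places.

By total probability over both values of genuine neutron-flux excursion:
  P(scram | ¬stuck control-rod sensor) = 0.06*0.86 + 0.37*0.14
        = 0.051600 + 0.051800 = 0.103400
The terms with genuine neutron-flux excursion present sum to 0.051800, so
  P(genuine neutron-flux excursion | scram, ¬stuck control-rod sensor) = 0.051800 / 0.103400 ≈ 0.501

Pr[genuine neutron-flux excursion | scram, ¬stuck control-rod sensor] ≈ 0.501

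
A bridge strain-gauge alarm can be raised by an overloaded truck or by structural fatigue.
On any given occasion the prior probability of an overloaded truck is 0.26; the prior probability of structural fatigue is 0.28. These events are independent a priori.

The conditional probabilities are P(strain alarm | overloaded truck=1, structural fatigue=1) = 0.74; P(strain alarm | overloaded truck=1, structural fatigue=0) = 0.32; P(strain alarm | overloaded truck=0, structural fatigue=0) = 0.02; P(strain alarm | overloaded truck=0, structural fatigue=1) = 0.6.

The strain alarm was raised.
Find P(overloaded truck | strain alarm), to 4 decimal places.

P(overloaded truck | strain alarm) ≈ 0.4574

P(strain alarm) = 0.02×0.74×0.72 + 0.6×0.74×0.28 + 0.32×0.26×0.72 + 0.74×0.26×0.28 = 0.010656 + 0.124320 + 0.059904 + 0.053872 = 0.248752
Restricting to configurations with overloaded truck present: 0.059904 + 0.053872 = 0.113776.
P(overloaded truck | strain alarm) = 0.113776 / 0.248752 ≈ 0.4574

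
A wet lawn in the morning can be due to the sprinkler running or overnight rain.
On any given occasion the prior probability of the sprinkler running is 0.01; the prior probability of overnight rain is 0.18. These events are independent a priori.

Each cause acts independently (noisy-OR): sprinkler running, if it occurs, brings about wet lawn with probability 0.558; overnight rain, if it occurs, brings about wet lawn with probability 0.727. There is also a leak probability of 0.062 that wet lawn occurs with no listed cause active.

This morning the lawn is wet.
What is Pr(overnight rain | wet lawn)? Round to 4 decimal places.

Under noisy-OR, P(wet lawn | causes) = 1 − (1−0.062)·∏(1−qᵢ) over the active causes.
Enumerate the 4 (sprinkler running, overnight rain) configurations and weight by the priors:
  P(wet lawn) = 0.062·0.99·0.82 + 0.743926·0.99·0.18 + 0.585404·0.01·0.82 + 0.886815·0.01·0.18
        = 0.050332 + 0.132568 + 0.004800 + 0.001596 = 0.189296
Configurations with overnight rain contribute 0.134164, so
  P(overnight rain | wet lawn) = 0.134164 / 0.189296 ≈ 0.7088

Pr(overnight rain | wet lawn) ≈ 0.7088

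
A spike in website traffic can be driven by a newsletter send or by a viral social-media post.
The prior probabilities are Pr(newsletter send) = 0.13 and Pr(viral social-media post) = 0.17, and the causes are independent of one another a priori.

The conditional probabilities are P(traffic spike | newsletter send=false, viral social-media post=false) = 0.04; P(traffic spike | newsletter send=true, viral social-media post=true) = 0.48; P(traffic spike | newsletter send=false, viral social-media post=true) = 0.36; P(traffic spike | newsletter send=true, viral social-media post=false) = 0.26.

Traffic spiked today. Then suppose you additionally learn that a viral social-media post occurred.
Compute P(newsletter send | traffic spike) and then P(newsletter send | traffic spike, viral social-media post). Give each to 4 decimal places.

P(newsletter send | traffic spike) ≈ 0.3201; P(newsletter send | traffic spike, viral social-media post) ≈ 0.1661

For the numerator, keep only newsletter send=true terms: 0.028054 + 0.010608 = 0.038662
Denominator P(traffic spike): 0.04×0.87×0.83 + 0.36×0.87×0.17 + 0.26×0.13×0.83 + 0.48×0.13×0.17 = 0.120790
P(newsletter send | traffic spike) = 0.038662/0.120790 ≈ 0.3201

Now also conditioning on viral social-media post=true:
Sum P(traffic spike|·) weighted by the priors over both values of newsletter send:
  P(traffic spike | viral social-media post) = 0.36×0.87 + 0.48×0.13
        = 0.313200 + 0.062400 = 0.375600
The terms with newsletter send present sum to 0.062400, so
  P(newsletter send | traffic spike, viral social-media post) = 0.062400 / 0.375600 ≈ 0.1661
The drop from 0.3201 to 0.1661 is the explaining-away (discounting) effect.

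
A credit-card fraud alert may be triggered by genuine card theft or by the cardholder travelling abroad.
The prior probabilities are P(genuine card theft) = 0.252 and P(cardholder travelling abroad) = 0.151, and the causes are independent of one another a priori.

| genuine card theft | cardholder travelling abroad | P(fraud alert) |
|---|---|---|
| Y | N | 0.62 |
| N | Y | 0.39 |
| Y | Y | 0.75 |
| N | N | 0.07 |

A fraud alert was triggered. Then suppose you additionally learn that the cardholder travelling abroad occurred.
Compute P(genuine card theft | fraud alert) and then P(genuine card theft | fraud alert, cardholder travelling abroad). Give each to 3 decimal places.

By total probability over the 4 (genuine card theft, cardholder travelling abroad) configurations:
  P(fraud alert) = 0.07·0.748·0.849 + 0.39·0.748·0.151 + 0.62·0.252·0.849 + 0.75·0.252·0.151
        = 0.044454 + 0.044050 + 0.132648 + 0.028539 = 0.249691
Configurations with genuine card theft contribute 0.161187, so
  P(genuine card theft | fraud alert) = 0.161187 / 0.249691 ≈ 0.646

Now also conditioning on cardholder travelling abroad=true:
Numerator (weight on configurations with genuine card theft): 0.75·0.252 = 0.189000
The normalizing constant is 0.39·0.748 + 0.75·0.252 = 0.480720
P(genuine card theft | fraud alert, cardholder travelling abroad) = 0.189000/0.480720 ≈ 0.393

P(genuine card theft | fraud alert) ≈ 0.646; P(genuine card theft | fraud alert, cardholder travelling abroad) ≈ 0.393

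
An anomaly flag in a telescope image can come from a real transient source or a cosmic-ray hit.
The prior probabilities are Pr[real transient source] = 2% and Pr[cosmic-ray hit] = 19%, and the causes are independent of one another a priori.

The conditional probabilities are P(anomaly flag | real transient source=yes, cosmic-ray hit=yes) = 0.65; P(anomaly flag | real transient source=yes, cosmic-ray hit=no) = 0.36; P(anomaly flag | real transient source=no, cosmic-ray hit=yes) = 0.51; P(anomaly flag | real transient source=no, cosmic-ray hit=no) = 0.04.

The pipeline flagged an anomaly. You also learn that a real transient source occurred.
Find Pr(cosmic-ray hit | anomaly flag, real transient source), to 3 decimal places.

Sum P(anomaly flag|·) weighted by the priors over both values of cosmic-ray hit:
  P(anomaly flag | real transient source) = 0.36·0.81 + 0.65·0.19
        = 0.291600 + 0.123500 = 0.415100
Configurations with cosmic-ray hit contribute 0.123500, so
  P(cosmic-ray hit | anomaly flag, real transient source) = 0.123500 / 0.415100 ≈ 0.298

Pr(cosmic-ray hit | anomaly flag, real transient source) ≈ 0.298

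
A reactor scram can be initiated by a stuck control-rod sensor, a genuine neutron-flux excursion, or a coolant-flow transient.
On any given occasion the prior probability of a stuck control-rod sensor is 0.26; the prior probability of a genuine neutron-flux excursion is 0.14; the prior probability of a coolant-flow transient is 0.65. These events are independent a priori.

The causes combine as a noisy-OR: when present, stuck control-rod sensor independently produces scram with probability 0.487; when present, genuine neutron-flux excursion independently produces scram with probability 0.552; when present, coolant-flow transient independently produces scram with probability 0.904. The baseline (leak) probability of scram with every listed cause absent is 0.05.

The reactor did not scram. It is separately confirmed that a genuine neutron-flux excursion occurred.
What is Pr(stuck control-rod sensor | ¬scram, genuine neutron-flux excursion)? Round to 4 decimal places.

Pr(stuck control-rod sensor | ¬scram, genuine neutron-flux excursion) ≈ 0.1527

Under noisy-OR, P(scram | causes) = 1 − (1−0.05)·∏(1−qᵢ) over the active causes.
For the numerator, keep only stuck control-rod sensor=true terms: 0.019868 + 0.003542 = 0.023410
Normalizer over all consistent configurations: 0.4256·0.74·0.35 + 0.040858·0.74·0.65 + 0.218333·0.26·0.35 + 0.02096·0.26·0.65 = 0.153293
Posterior = 0.023410 / 0.153293 ≈ 0.1527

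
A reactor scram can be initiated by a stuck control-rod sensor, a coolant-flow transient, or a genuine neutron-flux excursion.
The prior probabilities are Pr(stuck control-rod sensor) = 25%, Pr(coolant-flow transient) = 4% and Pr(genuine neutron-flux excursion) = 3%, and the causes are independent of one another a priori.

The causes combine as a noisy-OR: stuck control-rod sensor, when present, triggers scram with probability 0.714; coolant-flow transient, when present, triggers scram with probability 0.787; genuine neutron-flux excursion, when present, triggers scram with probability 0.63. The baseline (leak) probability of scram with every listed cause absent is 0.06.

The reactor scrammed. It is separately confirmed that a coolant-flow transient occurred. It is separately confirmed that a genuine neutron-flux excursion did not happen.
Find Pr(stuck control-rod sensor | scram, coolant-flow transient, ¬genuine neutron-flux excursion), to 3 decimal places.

Under noisy-OR, P(scram | causes) = 1 − (1−0.06)·∏(1−qᵢ) over the active causes.
Weight on stuck control-rod sensor=true, given the evidence: 0.942737*0.25 = 0.235684
Denominator P(scram | coolant-flow transient, ¬genuine neutron-flux excursion): 0.79978*0.75 + 0.942737*0.25 = 0.835519
P(stuck control-rod sensor | scram, coolant-flow transient, ¬genuine neutron-flux excursion) = 0.235684/0.835519 ≈ 0.282

Pr(stuck control-rod sensor | scram, coolant-flow transient, ¬genuine neutron-flux excursion) ≈ 0.282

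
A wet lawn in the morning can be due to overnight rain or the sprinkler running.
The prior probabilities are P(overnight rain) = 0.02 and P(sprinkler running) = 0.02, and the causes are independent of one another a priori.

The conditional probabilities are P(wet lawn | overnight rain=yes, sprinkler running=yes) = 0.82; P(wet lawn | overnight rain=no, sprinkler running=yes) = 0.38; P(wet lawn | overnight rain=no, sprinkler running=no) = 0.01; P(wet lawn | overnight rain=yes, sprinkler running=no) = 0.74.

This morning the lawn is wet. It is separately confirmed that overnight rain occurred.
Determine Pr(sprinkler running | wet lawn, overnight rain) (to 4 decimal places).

Sum P(wet lawn|·) weighted by the priors over both values of sprinkler running:
  P(wet lawn | overnight rain) = 0.74×0.98 + 0.82×0.02
        = 0.725200 + 0.016400 = 0.741600
Keeping only the sprinkler running-present terms gives 0.016400, so
  P(sprinkler running | wet lawn, overnight rain) = 0.016400 / 0.741600 ≈ 0.0221

Pr(sprinkler running | wet lawn, overnight rain) ≈ 0.0221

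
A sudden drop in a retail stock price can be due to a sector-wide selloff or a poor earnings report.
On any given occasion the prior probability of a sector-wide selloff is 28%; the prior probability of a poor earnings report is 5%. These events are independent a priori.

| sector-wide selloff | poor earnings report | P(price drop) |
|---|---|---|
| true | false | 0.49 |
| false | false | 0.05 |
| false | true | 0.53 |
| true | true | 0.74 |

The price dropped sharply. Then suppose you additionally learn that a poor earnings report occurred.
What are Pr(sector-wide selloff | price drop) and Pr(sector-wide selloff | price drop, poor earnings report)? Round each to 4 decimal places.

P(price drop) = 0.05*0.72*0.95 + 0.53*0.72*0.05 + 0.49*0.28*0.95 + 0.74*0.28*0.05 = 0.034200 + 0.019080 + 0.130340 + 0.010360 = 0.193980
The sector-wide selloff-present share is 0.130340 + 0.010360 = 0.140700.
So P(sector-wide selloff | price drop) = 0.140700/0.193980 ≈ 0.7253.

Now also conditioning on poor earnings report=true:
Numerator (weight on configurations with sector-wide selloff): 0.74·0.28 = 0.207200
Normalizer over all consistent configurations: 0.53·0.72 + 0.74·0.28 = 0.588800
Posterior = 0.207200 / 0.588800 ≈ 0.3519
— poor earnings report explains away the evidence for sector-wide selloff.

Pr(sector-wide selloff | price drop) ≈ 0.7253; Pr(sector-wide selloff | price drop, poor earnings report) ≈ 0.3519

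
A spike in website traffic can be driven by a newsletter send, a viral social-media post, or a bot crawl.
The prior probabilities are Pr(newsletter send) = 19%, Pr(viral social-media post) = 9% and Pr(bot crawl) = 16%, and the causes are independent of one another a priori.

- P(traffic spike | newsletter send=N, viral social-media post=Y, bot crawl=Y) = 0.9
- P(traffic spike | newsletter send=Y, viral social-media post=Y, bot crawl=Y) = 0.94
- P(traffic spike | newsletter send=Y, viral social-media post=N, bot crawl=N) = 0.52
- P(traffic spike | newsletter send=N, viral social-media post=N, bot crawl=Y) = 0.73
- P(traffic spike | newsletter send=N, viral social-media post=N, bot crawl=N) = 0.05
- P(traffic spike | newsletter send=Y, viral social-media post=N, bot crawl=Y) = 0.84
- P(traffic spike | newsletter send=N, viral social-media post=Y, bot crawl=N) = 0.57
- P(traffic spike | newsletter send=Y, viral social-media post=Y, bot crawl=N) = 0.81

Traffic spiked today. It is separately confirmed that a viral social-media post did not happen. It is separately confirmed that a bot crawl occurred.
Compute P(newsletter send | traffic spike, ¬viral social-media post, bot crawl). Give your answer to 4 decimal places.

P(newsletter send | traffic spike, ¬viral social-media post, bot crawl) ≈ 0.2125

Weight on newsletter send=true, given the evidence: 0.84*0.19 = 0.159600
Denominator P(traffic spike | ¬viral social-media post, bot crawl): 0.73*0.81 + 0.84*0.19 = 0.750900
Posterior = 0.159600 / 0.750900 ≈ 0.2125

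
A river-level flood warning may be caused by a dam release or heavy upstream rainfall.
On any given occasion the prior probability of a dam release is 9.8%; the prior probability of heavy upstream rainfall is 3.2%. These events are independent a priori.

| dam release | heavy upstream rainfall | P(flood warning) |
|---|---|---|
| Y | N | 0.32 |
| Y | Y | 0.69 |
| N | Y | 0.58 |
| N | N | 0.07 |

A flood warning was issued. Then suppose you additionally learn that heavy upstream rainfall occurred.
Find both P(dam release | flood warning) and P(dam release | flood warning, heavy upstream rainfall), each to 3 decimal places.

By total probability over the 4 (dam release, heavy upstream rainfall) configurations:
  P(flood warning) = 0.07×0.902×0.968 + 0.58×0.902×0.032 + 0.32×0.098×0.968 + 0.69×0.098×0.032
        = 0.061120 + 0.016741 + 0.030356 + 0.002164 = 0.110381
The terms with dam release present sum to 0.032520, so
  P(dam release | flood warning) = 0.032520 / 0.110381 ≈ 0.295

Now condition on the additional information:
Sum P(flood warning|·) weighted by the priors over both values of dam release:
  P(flood warning | heavy upstream rainfall) = 0.58·0.902 + 0.69·0.098
        = 0.523160 + 0.067620 = 0.590780
Keeping only the dam release-present terms gives 0.067620, so
  P(dam release | flood warning, heavy upstream rainfall) = 0.067620 / 0.590780 ≈ 0.114
The drop from 0.295 to 0.114 is the explaining-away (discounting) effect.

P(dam release | flood warning) ≈ 0.295; P(dam release | flood warning, heavy upstream rainfall) ≈ 0.114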